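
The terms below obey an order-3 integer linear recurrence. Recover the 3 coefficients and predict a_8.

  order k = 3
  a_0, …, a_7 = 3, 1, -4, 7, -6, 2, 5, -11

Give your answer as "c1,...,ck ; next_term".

  a_3 = -1·-4 + 0·1 + 1·3 = 7
  a_4 = -1·7 + 0·-4 + 1·1 = -6
  a_5 = -1·-6 + 0·7 + 1·-4 = 2
  a_6 = -1·2 + 0·-6 + 1·7 = 5
  a_7 = -1·5 + 0·2 + 1·-6 = -11
  a_8 = -1·-11 + 0·5 + 1·2 = 13

-1,0,1 ; 13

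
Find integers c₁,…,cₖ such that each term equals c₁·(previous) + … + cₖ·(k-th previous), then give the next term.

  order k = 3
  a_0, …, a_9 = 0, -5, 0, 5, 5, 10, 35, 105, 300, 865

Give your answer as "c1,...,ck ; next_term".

  a_3 = 3·0 + -1·-5 + 2·0 = 5
  a_4 = 3·5 + -1·0 + 2·-5 = 5
  a_5 = 3·5 + -1·5 + 2·0 = 10
  a_6 = 3·10 + -1·5 + 2·5 = 35
  a_7 = 3·35 + -1·10 + 2·5 = 105
  a_8 = 3·105 + -1·35 + 2·10 = 300
  a_9 = 3·300 + -1·105 + 2·35 = 865
  a_10 = 3·865 + -1·300 + 2·105 = 2505

3,-1,2 ; 2505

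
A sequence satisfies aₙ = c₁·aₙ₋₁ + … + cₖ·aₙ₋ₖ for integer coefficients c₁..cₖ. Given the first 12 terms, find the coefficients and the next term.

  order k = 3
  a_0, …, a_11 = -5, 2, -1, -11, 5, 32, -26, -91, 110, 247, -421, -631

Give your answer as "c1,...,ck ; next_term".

  a_3 = 0·-1 + -3·2 + 1·-5 = -11
  a_4 = 0·-11 + -3·-1 + 1·2 = 5
  a_5 = 0·5 + -3·-11 + 1·-1 = 32
  a_6 = 0·32 + -3·5 + 1·-11 = -26
  a_7 = 0·-26 + -3·32 + 1·5 = -91
  a_8 = 0·-91 + -3·-26 + 1·32 = 110
  a_9 = 0·110 + -3·-91 + 1·-26 = 247
  a_10 = 0·247 + -3·110 + 1·-91 = -421
  a_11 = 0·-421 + -3·247 + 1·110 = -631
  a_12 = 0·-631 + -3·-421 + 1·247 = 1510

0,-3,1 ; 1510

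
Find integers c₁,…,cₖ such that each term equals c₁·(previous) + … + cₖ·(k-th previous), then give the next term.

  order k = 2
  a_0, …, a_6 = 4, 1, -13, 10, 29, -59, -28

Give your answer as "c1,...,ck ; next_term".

-1,-3 ; 205

  a_2 = -1·1 + -3·4 = -13
  a_3 = -1·-13 + -3·1 = 10
  a_4 = -1·10 + -3·-13 = 29
  a_5 = -1·29 + -3·10 = -59
  a_6 = -1·-59 + -3·29 = -28
  a_7 = -1·-28 + -3·-59 = 205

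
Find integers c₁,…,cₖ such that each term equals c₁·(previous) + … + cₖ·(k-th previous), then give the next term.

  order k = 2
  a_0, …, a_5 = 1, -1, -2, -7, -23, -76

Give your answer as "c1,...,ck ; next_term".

  a_2 = 3·-1 + 1·1 = -2
  a_3 = 3·-2 + 1·-1 = -7
  a_4 = 3·-7 + 1·-2 = -23
  a_5 = 3·-23 + 1·-7 = -76
  a_6 = 3·-76 + 1·-23 = -251

3,1 ; -251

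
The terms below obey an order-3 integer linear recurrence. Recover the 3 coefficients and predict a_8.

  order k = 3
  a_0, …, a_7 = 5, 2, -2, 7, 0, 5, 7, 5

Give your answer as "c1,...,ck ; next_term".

  a_3 = 0·-2 + 1·2 + 1·5 = 7
  a_4 = 0·7 + 1·-2 + 1·2 = 0
  a_5 = 0·0 + 1·7 + 1·-2 = 5
  a_6 = 0·5 + 1·0 + 1·7 = 7
  a_7 = 0·7 + 1·5 + 1·0 = 5
  a_8 = 0·5 + 1·7 + 1·5 = 12

0,1,1 ; 12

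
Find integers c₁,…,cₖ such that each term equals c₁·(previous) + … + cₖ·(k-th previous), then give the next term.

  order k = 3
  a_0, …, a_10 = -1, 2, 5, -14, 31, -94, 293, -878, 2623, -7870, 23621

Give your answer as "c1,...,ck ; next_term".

  a_3 = -3·5 + -1·2 + -3·-1 = -14
  a_4 = -3·-14 + -1·5 + -3·2 = 31
  a_5 = -3·31 + -1·-14 + -3·5 = -94
  a_6 = -3·-94 + -1·31 + -3·-14 = 293
  a_7 = -3·293 + -1·-94 + -3·31 = -878
  a_8 = -3·-878 + -1·293 + -3·-94 = 2623
  a_9 = -3·2623 + -1·-878 + -3·293 = -7870
  a_10 = -3·-7870 + -1·2623 + -3·-878 = 23621
  a_11 = -3·23621 + -1·-7870 + -3·2623 = -70862

-3,-1,-3 ; -70862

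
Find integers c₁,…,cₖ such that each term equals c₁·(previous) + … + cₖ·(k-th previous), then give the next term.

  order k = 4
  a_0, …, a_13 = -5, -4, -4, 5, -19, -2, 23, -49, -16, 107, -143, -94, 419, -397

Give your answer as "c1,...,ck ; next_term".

-1,-1,2,2 ; -496

  a_4 = -1·5 + -1·-4 + 2·-4 + 2·-5 = -19
  a_5 = -1·-19 + -1·5 + 2·-4 + 2·-4 = -2
  a_6 = -1·-2 + -1·-19 + 2·5 + 2·-4 = 23
  a_7 = -1·23 + -1·-2 + 2·-19 + 2·5 = -49
  a_8 = -1·-49 + -1·23 + 2·-2 + 2·-19 = -16
  a_9 = -1·-16 + -1·-49 + 2·23 + 2·-2 = 107
  a_10 = -1·107 + -1·-16 + 2·-49 + 2·23 = -143
  a_11 = -1·-143 + -1·107 + 2·-16 + 2·-49 = -94
  a_12 = -1·-94 + -1·-143 + 2·107 + 2·-16 = 419
  a_13 = -1·419 + -1·-94 + 2·-143 + 2·107 = -397
  a_14 = -1·-397 + -1·419 + 2·-94 + 2·-143 = -496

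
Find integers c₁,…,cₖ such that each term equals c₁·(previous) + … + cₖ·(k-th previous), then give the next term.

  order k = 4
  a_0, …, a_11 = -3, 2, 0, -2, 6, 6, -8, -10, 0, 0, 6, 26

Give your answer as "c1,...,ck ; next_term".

  a_4 = 1·-2 + -2·0 + 1·2 + -2·-3 = 6
  a_5 = 1·6 + -2·-2 + 1·0 + -2·2 = 6
  a_6 = 1·6 + -2·6 + 1·-2 + -2·0 = -8
  a_7 = 1·-8 + -2·6 + 1·6 + -2·-2 = -10
  a_8 = 1·-10 + -2·-8 + 1·6 + -2·6 = 0
  a_9 = 1·0 + -2·-10 + 1·-8 + -2·6 = 0
  a_10 = 1·0 + -2·0 + 1·-10 + -2·-8 = 6
  a_11 = 1·6 + -2·0 + 1·0 + -2·-10 = 26
  a_12 = 1·26 + -2·6 + 1·0 + -2·0 = 14

1,-2,1,-2 ; 14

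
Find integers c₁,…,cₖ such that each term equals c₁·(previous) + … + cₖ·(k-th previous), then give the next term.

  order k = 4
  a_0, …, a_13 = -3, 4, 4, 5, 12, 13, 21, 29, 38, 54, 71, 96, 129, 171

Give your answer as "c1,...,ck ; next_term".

1,1,0,-1 ; 229

  a_4 = 1·5 + 1·4 + 0·4 + -1·-3 = 12
  a_5 = 1·12 + 1·5 + 0·4 + -1·4 = 13
  a_6 = 1·13 + 1·12 + 0·5 + -1·4 = 21
  a_7 = 1·21 + 1·13 + 0·12 + -1·5 = 29
  a_8 = 1·29 + 1·21 + 0·13 + -1·12 = 38
  a_9 = 1·38 + 1·29 + 0·21 + -1·13 = 54
  a_10 = 1·54 + 1·38 + 0·29 + -1·21 = 71
  a_11 = 1·71 + 1·54 + 0·38 + -1·29 = 96
  a_12 = 1·96 + 1·71 + 0·54 + -1·38 = 129
  a_13 = 1·129 + 1·96 + 0·71 + -1·54 = 171
  a_14 = 1·171 + 1·129 + 0·96 + -1·71 = 229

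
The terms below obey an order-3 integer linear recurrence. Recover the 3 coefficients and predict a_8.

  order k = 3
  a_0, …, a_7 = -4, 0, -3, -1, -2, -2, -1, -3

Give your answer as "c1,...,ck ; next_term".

  a_3 = -1·-3 + 1·0 + 1·-4 = -1
  a_4 = -1·-1 + 1·-3 + 1·0 = -2
  a_5 = -1·-2 + 1·-1 + 1·-3 = -2
  a_6 = -1·-2 + 1·-2 + 1·-1 = -1
  a_7 = -1·-1 + 1·-2 + 1·-2 = -3
  a_8 = -1·-3 + 1·-1 + 1·-2 = 0

-1,1,1 ; 0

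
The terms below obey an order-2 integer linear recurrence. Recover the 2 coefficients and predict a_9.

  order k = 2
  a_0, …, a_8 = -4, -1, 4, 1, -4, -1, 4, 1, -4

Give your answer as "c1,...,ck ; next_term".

0,-1 ; -1

  a_2 = 0·-1 + -1·-4 = 4
  a_3 = 0·4 + -1·-1 = 1
  a_4 = 0·1 + -1·4 = -4
  a_5 = 0·-4 + -1·1 = -1
  a_6 = 0·-1 + -1·-4 = 4
  a_7 = 0·4 + -1·-1 = 1
  a_8 = 0·1 + -1·4 = -4
  a_9 = 0·-4 + -1·1 = -1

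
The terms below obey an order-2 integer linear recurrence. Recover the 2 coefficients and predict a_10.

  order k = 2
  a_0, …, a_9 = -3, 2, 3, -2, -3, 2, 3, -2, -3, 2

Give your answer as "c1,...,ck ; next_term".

0,-1 ; 3

  a_2 = 0·2 + -1·-3 = 3
  a_3 = 0·3 + -1·2 = -2
  a_4 = 0·-2 + -1·3 = -3
  a_5 = 0·-3 + -1·-2 = 2
  a_6 = 0·2 + -1·-3 = 3
  a_7 = 0·3 + -1·2 = -2
  a_8 = 0·-2 + -1·3 = -3
  a_9 = 0·-3 + -1·-2 = 2
  a_10 = 0·2 + -1·-3 = 3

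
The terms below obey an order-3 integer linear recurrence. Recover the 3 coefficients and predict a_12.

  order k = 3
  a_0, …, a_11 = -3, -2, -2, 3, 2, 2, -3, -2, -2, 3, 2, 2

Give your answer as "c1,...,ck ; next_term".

  a_3 = 0·-2 + 0·-2 + -1·-3 = 3
  a_4 = 0·3 + 0·-2 + -1·-2 = 2
  a_5 = 0·2 + 0·3 + -1·-2 = 2
  a_6 = 0·2 + 0·2 + -1·3 = -3
  a_7 = 0·-3 + 0·2 + -1·2 = -2
  a_8 = 0·-2 + 0·-3 + -1·2 = -2
  a_9 = 0·-2 + 0·-2 + -1·-3 = 3
  a_10 = 0·3 + 0·-2 + -1·-2 = 2
  a_11 = 0·2 + 0·3 + -1·-2 = 2
  a_12 = 0·2 + 0·2 + -1·3 = -3

0,0,-1 ; -3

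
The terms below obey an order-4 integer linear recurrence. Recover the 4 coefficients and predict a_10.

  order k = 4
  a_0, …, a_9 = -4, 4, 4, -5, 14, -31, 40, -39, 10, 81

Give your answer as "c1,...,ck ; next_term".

-2,-1,0,-2 ; -252

  a_4 = -2·-5 + -1·4 + 0·4 + -2·-4 = 14
  a_5 = -2·14 + -1·-5 + 0·4 + -2·4 = -31
  a_6 = -2·-31 + -1·14 + 0·-5 + -2·4 = 40
  a_7 = -2·40 + -1·-31 + 0·14 + -2·-5 = -39
  a_8 = -2·-39 + -1·40 + 0·-31 + -2·14 = 10
  a_9 = -2·10 + -1·-39 + 0·40 + -2·-31 = 81
  a_10 = -2·81 + -1·10 + 0·-39 + -2·40 = -252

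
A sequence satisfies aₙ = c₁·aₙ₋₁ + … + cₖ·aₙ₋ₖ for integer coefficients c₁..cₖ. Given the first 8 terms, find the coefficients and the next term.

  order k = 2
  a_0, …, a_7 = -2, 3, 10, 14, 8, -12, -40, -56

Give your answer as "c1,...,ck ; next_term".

2,-2 ; -32

  a_2 = 2·3 + -2·-2 = 10
  a_3 = 2·10 + -2·3 = 14
  a_4 = 2·14 + -2·10 = 8
  a_5 = 2·8 + -2·14 = -12
  a_6 = 2·-12 + -2·8 = -40
  a_7 = 2·-40 + -2·-12 = -56
  a_8 = 2·-56 + -2·-40 = -32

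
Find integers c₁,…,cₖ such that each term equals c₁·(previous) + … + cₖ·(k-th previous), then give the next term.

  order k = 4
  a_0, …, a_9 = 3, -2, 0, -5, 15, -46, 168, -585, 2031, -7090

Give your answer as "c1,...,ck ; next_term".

-3,1,-3,-2 ; 24720

  a_4 = -3·-5 + 1·0 + -3·-2 + -2·3 = 15
  a_5 = -3·15 + 1·-5 + -3·0 + -2·-2 = -46
  a_6 = -3·-46 + 1·15 + -3·-5 + -2·0 = 168
  a_7 = -3·168 + 1·-46 + -3·15 + -2·-5 = -585
  a_8 = -3·-585 + 1·168 + -3·-46 + -2·15 = 2031
  a_9 = -3·2031 + 1·-585 + -3·168 + -2·-46 = -7090
  a_10 = -3·-7090 + 1·2031 + -3·-585 + -2·168 = 24720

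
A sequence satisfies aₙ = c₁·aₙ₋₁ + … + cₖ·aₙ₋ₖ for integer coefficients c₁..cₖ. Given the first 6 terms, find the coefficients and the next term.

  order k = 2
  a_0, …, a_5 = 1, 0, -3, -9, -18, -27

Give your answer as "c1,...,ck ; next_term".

  a_2 = 3·0 + -3·1 = -3
  a_3 = 3·-3 + -3·0 = -9
  a_4 = 3·-9 + -3·-3 = -18
  a_5 = 3·-18 + -3·-9 = -27
  a_6 = 3·-27 + -3·-18 = -27

3,-3 ; -27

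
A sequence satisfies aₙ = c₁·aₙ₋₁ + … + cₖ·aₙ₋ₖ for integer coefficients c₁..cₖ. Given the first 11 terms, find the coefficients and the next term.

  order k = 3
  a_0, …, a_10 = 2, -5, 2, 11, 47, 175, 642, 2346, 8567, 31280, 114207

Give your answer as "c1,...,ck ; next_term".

  a_3 = 4·2 + -1·-5 + -1·2 = 11
  a_4 = 4·11 + -1·2 + -1·-5 = 47
  a_5 = 4·47 + -1·11 + -1·2 = 175
  a_6 = 4·175 + -1·47 + -1·11 = 642
  a_7 = 4·642 + -1·175 + -1·47 = 2346
  a_8 = 4·2346 + -1·642 + -1·175 = 8567
  a_9 = 4·8567 + -1·2346 + -1·642 = 31280
  a_10 = 4·31280 + -1·8567 + -1·2346 = 114207
  a_11 = 4·114207 + -1·31280 + -1·8567 = 416981

4,-1,-1 ; 416981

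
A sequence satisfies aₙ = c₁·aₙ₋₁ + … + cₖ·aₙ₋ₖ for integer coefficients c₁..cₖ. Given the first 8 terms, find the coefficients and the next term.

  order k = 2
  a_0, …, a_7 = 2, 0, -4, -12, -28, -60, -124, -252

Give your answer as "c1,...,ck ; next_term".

3,-2 ; -508

  a_2 = 3·0 + -2·2 = -4
  a_3 = 3·-4 + -2·0 = -12
  a_4 = 3·-12 + -2·-4 = -28
  a_5 = 3·-28 + -2·-12 = -60
  a_6 = 3·-60 + -2·-28 = -124
  a_7 = 3·-124 + -2·-60 = -252
  a_8 = 3·-252 + -2·-124 = -508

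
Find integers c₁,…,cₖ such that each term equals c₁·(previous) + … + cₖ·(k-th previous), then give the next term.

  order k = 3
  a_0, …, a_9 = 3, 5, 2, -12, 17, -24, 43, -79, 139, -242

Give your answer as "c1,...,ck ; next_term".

-2,-1,-1 ; 424

  a_3 = -2·2 + -1·5 + -1·3 = -12
  a_4 = -2·-12 + -1·2 + -1·5 = 17
  a_5 = -2·17 + -1·-12 + -1·2 = -24
  a_6 = -2·-24 + -1·17 + -1·-12 = 43
  a_7 = -2·43 + -1·-24 + -1·17 = -79
  a_8 = -2·-79 + -1·43 + -1·-24 = 139
  a_9 = -2·139 + -1·-79 + -1·43 = -242
  a_10 = -2·-242 + -1·139 + -1·-79 = 424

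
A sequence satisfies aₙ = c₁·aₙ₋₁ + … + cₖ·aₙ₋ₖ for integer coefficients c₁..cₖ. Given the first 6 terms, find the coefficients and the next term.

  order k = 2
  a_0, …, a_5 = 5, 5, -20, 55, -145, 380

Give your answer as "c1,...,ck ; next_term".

-3,-1 ; -995

  a_2 = -3·5 + -1·5 = -20
  a_3 = -3·-20 + -1·5 = 55
  a_4 = -3·55 + -1·-20 = -145
  a_5 = -3·-145 + -1·55 = 380
  a_6 = -3·380 + -1·-145 = -995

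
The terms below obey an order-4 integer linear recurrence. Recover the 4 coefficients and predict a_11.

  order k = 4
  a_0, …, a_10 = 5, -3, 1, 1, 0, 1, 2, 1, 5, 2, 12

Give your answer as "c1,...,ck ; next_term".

  a_4 = -1·1 + 2·1 + 2·-3 + 1·5 = 0
  a_5 = -1·0 + 2·1 + 2·1 + 1·-3 = 1
  a_6 = -1·1 + 2·0 + 2·1 + 1·1 = 2
  a_7 = -1·2 + 2·1 + 2·0 + 1·1 = 1
  a_8 = -1·1 + 2·2 + 2·1 + 1·0 = 5
  a_9 = -1·5 + 2·1 + 2·2 + 1·1 = 2
  a_10 = -1·2 + 2·5 + 2·1 + 1·2 = 12
  a_11 = -1·12 + 2·2 + 2·5 + 1·1 = 3

-1,2,2,1 ; 3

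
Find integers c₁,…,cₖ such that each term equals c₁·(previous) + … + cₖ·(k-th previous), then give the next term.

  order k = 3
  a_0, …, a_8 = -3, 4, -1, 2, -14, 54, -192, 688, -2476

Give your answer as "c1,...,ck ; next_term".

  a_3 = -4·-1 + -2·4 + -2·-3 = 2
  a_4 = -4·2 + -2·-1 + -2·4 = -14
  a_5 = -4·-14 + -2·2 + -2·-1 = 54
  a_6 = -4·54 + -2·-14 + -2·2 = -192
  a_7 = -4·-192 + -2·54 + -2·-14 = 688
  a_8 = -4·688 + -2·-192 + -2·54 = -2476
  a_9 = -4·-2476 + -2·688 + -2·-192 = 8912

-4,-2,-2 ; 8912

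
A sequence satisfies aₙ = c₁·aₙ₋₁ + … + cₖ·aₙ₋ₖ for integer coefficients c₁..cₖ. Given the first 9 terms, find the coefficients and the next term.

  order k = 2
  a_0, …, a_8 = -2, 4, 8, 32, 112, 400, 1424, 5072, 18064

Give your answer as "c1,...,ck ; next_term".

3,2 ; 64336

  a_2 = 3·4 + 2·-2 = 8
  a_3 = 3·8 + 2·4 = 32
  a_4 = 3·32 + 2·8 = 112
  a_5 = 3·112 + 2·32 = 400
  a_6 = 3·400 + 2·112 = 1424
  a_7 = 3·1424 + 2·400 = 5072
  a_8 = 3·5072 + 2·1424 = 18064
  a_9 = 3·18064 + 2·5072 = 64336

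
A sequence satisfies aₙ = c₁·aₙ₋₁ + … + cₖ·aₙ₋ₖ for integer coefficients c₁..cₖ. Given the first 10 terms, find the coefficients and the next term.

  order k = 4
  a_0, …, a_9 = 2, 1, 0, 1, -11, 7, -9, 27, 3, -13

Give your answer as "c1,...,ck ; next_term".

-1,0,-2,-4 ; -5

  a_4 = -1·1 + 0·0 + -2·1 + -4·2 = -11
  a_5 = -1·-11 + 0·1 + -2·0 + -4·1 = 7
  a_6 = -1·7 + 0·-11 + -2·1 + -4·0 = -9
  a_7 = -1·-9 + 0·7 + -2·-11 + -4·1 = 27
  a_8 = -1·27 + 0·-9 + -2·7 + -4·-11 = 3
  a_9 = -1·3 + 0·27 + -2·-9 + -4·7 = -13
  a_10 = -1·-13 + 0·3 + -2·27 + -4·-9 = -5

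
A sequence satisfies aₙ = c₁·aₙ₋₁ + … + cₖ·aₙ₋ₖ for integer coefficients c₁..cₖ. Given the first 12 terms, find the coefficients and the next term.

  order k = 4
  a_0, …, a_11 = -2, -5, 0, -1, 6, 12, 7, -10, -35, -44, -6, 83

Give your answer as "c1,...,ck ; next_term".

1,-1,-1,-1 ; 168

  a_4 = 1·-1 + -1·0 + -1·-5 + -1·-2 = 6
  a_5 = 1·6 + -1·-1 + -1·0 + -1·-5 = 12
  a_6 = 1·12 + -1·6 + -1·-1 + -1·0 = 7
  a_7 = 1·7 + -1·12 + -1·6 + -1·-1 = -10
  a_8 = 1·-10 + -1·7 + -1·12 + -1·6 = -35
  a_9 = 1·-35 + -1·-10 + -1·7 + -1·12 = -44
  a_10 = 1·-44 + -1·-35 + -1·-10 + -1·7 = -6
  a_11 = 1·-6 + -1·-44 + -1·-35 + -1·-10 = 83
  a_12 = 1·83 + -1·-6 + -1·-44 + -1·-35 = 168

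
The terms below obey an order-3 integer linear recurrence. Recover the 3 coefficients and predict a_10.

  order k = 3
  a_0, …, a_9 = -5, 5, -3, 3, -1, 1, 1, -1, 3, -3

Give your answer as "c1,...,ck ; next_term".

  a_3 = -1·-3 + 1·5 + 1·-5 = 3
  a_4 = -1·3 + 1·-3 + 1·5 = -1
  a_5 = -1·-1 + 1·3 + 1·-3 = 1
  a_6 = -1·1 + 1·-1 + 1·3 = 1
  a_7 = -1·1 + 1·1 + 1·-1 = -1
  a_8 = -1·-1 + 1·1 + 1·1 = 3
  a_9 = -1·3 + 1·-1 + 1·1 = -3
  a_10 = -1·-3 + 1·3 + 1·-1 = 5

-1,1,1 ; 5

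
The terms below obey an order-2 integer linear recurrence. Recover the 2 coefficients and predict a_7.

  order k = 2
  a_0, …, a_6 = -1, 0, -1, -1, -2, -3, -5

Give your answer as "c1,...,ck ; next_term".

1,1 ; -8

  a_2 = 1·0 + 1·-1 = -1
  a_3 = 1·-1 + 1·0 = -1
  a_4 = 1·-1 + 1·-1 = -2
  a_5 = 1·-2 + 1·-1 = -3
  a_6 = 1·-3 + 1·-2 = -5
  a_7 = 1·-5 + 1·-3 = -8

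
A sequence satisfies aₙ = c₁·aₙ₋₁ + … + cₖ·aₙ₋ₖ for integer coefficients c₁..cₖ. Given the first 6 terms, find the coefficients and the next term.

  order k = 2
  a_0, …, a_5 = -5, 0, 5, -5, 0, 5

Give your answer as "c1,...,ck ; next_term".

  a_2 = -1·0 + -1·-5 = 5
  a_3 = -1·5 + -1·0 = -5
  a_4 = -1·-5 + -1·5 = 0
  a_5 = -1·0 + -1·-5 = 5
  a_6 = -1·5 + -1·0 = -5

-1,-1 ; -5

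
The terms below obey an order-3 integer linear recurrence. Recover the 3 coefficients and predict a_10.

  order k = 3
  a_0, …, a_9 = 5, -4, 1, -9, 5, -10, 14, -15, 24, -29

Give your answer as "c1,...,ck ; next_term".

  a_3 = 0·1 + 1·-4 + -1·5 = -9
  a_4 = 0·-9 + 1·1 + -1·-4 = 5
  a_5 = 0·5 + 1·-9 + -1·1 = -10
  a_6 = 0·-10 + 1·5 + -1·-9 = 14
  a_7 = 0·14 + 1·-10 + -1·5 = -15
  a_8 = 0·-15 + 1·14 + -1·-10 = 24
  a_9 = 0·24 + 1·-15 + -1·14 = -29
  a_10 = 0·-29 + 1·24 + -1·-15 = 39

0,1,-1 ; 39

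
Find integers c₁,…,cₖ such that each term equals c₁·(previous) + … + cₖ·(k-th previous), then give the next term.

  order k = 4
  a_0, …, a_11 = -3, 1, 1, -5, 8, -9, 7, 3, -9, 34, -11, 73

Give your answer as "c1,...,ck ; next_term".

  a_4 = 1·-5 + 3·1 + 1·1 + -3·-3 = 8
  a_5 = 1·8 + 3·-5 + 1·1 + -3·1 = -9
  a_6 = 1·-9 + 3·8 + 1·-5 + -3·1 = 7
  a_7 = 1·7 + 3·-9 + 1·8 + -3·-5 = 3
  a_8 = 1·3 + 3·7 + 1·-9 + -3·8 = -9
  a_9 = 1·-9 + 3·3 + 1·7 + -3·-9 = 34
  a_10 = 1·34 + 3·-9 + 1·3 + -3·7 = -11
  a_11 = 1·-11 + 3·34 + 1·-9 + -3·3 = 73
  a_12 = 1·73 + 3·-11 + 1·34 + -3·-9 = 101

1,3,1,-3 ; 101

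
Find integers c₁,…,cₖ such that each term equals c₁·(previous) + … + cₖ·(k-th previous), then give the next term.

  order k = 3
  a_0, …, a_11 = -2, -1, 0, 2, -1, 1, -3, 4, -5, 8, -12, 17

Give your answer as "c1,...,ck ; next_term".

-1,0,-1 ; -25

  a_3 = -1·0 + 0·-1 + -1·-2 = 2
  a_4 = -1·2 + 0·0 + -1·-1 = -1
  a_5 = -1·-1 + 0·2 + -1·0 = 1
  a_6 = -1·1 + 0·-1 + -1·2 = -3
  a_7 = -1·-3 + 0·1 + -1·-1 = 4
  a_8 = -1·4 + 0·-3 + -1·1 = -5
  a_9 = -1·-5 + 0·4 + -1·-3 = 8
  a_10 = -1·8 + 0·-5 + -1·4 = -12
  a_11 = -1·-12 + 0·8 + -1·-5 = 17
  a_12 = -1·17 + 0·-12 + -1·8 = -25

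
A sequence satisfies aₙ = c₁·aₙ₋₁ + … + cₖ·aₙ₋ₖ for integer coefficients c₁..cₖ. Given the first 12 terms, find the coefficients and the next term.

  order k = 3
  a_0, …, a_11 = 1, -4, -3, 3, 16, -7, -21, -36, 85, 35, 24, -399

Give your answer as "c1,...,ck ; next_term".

  a_3 = -1·-3 + -1·-4 + -4·1 = 3
  a_4 = -1·3 + -1·-3 + -4·-4 = 16
  a_5 = -1·16 + -1·3 + -4·-3 = -7
  a_6 = -1·-7 + -1·16 + -4·3 = -21
  a_7 = -1·-21 + -1·-7 + -4·16 = -36
  a_8 = -1·-36 + -1·-21 + -4·-7 = 85
  a_9 = -1·85 + -1·-36 + -4·-21 = 35
  a_10 = -1·35 + -1·85 + -4·-36 = 24
  a_11 = -1·24 + -1·35 + -4·85 = -399
  a_12 = -1·-399 + -1·24 + -4·35 = 235

-1,-1,-4 ; 235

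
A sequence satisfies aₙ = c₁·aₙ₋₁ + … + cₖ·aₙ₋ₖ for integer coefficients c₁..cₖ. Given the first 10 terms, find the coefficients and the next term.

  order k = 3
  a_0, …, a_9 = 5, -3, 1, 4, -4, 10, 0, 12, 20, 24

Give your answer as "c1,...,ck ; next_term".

  a_3 = 0·1 + 2·-3 + 2·5 = 4
  a_4 = 0·4 + 2·1 + 2·-3 = -4
  a_5 = 0·-4 + 2·4 + 2·1 = 10
  a_6 = 0·10 + 2·-4 + 2·4 = 0
  a_7 = 0·0 + 2·10 + 2·-4 = 12
  a_8 = 0·12 + 2·0 + 2·10 = 20
  a_9 = 0·20 + 2·12 + 2·0 = 24
  a_10 = 0·24 + 2·20 + 2·12 = 64

0,2,2 ; 64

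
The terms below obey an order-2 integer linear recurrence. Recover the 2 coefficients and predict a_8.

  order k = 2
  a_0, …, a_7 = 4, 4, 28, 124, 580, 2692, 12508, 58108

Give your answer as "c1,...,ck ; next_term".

4,3 ; 269956

  a_2 = 4·4 + 3·4 = 28
  a_3 = 4·28 + 3·4 = 124
  a_4 = 4·124 + 3·28 = 580
  a_5 = 4·580 + 3·124 = 2692
  a_6 = 4·2692 + 3·580 = 12508
  a_7 = 4·12508 + 3·2692 = 58108
  a_8 = 4·58108 + 3·12508 = 269956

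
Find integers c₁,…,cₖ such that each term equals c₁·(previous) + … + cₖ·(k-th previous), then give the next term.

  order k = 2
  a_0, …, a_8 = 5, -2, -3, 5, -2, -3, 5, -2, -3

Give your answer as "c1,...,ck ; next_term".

-1,-1 ; 5

  a_2 = -1·-2 + -1·5 = -3
  a_3 = -1·-3 + -1·-2 = 5
  a_4 = -1·5 + -1·-3 = -2
  a_5 = -1·-2 + -1·5 = -3
  a_6 = -1·-3 + -1·-2 = 5
  a_7 = -1·5 + -1·-3 = -2
  a_8 = -1·-2 + -1·5 = -3
  a_9 = -1·-3 + -1·-2 = 5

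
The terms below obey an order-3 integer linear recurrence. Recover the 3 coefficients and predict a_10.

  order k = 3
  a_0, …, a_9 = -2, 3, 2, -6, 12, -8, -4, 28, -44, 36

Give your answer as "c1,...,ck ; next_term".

  a_3 = -1·2 + 0·3 + 2·-2 = -6
  a_4 = -1·-6 + 0·2 + 2·3 = 12
  a_5 = -1·12 + 0·-6 + 2·2 = -8
  a_6 = -1·-8 + 0·12 + 2·-6 = -4
  a_7 = -1·-4 + 0·-8 + 2·12 = 28
  a_8 = -1·28 + 0·-4 + 2·-8 = -44
  a_9 = -1·-44 + 0·28 + 2·-4 = 36
  a_10 = -1·36 + 0·-44 + 2·28 = 20

-1,0,2 ; 20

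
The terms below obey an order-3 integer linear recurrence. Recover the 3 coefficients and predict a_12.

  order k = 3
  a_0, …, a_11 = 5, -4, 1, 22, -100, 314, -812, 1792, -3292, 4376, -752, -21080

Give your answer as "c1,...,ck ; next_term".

  a_3 = -4·1 + -4·-4 + 2·5 = 22
  a_4 = -4·22 + -4·1 + 2·-4 = -100
  a_5 = -4·-100 + -4·22 + 2·1 = 314
  a_6 = -4·314 + -4·-100 + 2·22 = -812
  a_7 = -4·-812 + -4·314 + 2·-100 = 1792
  a_8 = -4·1792 + -4·-812 + 2·314 = -3292
  a_9 = -4·-3292 + -4·1792 + 2·-812 = 4376
  a_10 = -4·4376 + -4·-3292 + 2·1792 = -752
  a_11 = -4·-752 + -4·4376 + 2·-3292 = -21080
  a_12 = -4·-21080 + -4·-752 + 2·4376 = 96080

-4,-4,2 ; 96080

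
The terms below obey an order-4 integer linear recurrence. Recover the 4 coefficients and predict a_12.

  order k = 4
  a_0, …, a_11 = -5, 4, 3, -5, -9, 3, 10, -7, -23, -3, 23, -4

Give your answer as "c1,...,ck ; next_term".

1,-1,1,1 ; -53

  a_4 = 1·-5 + -1·3 + 1·4 + 1·-5 = -9
  a_5 = 1·-9 + -1·-5 + 1·3 + 1·4 = 3
  a_6 = 1·3 + -1·-9 + 1·-5 + 1·3 = 10
  a_7 = 1·10 + -1·3 + 1·-9 + 1·-5 = -7
  a_8 = 1·-7 + -1·10 + 1·3 + 1·-9 = -23
  a_9 = 1·-23 + -1·-7 + 1·10 + 1·3 = -3
  a_10 = 1·-3 + -1·-23 + 1·-7 + 1·10 = 23
  a_11 = 1·23 + -1·-3 + 1·-23 + 1·-7 = -4
  a_12 = 1·-4 + -1·23 + 1·-3 + 1·-23 = -53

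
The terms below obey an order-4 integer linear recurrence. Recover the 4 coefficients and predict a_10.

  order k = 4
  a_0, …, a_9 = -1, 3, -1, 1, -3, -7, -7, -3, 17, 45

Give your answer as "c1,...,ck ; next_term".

  a_4 = 1·1 + 0·-1 + -2·3 + -2·-1 = -3
  a_5 = 1·-3 + 0·1 + -2·-1 + -2·3 = -7
  a_6 = 1·-7 + 0·-3 + -2·1 + -2·-1 = -7
  a_7 = 1·-7 + 0·-7 + -2·-3 + -2·1 = -3
  a_8 = 1·-3 + 0·-7 + -2·-7 + -2·-3 = 17
  a_9 = 1·17 + 0·-3 + -2·-7 + -2·-7 = 45
  a_10 = 1·45 + 0·17 + -2·-3 + -2·-7 = 65

1,0,-2,-2 ; 65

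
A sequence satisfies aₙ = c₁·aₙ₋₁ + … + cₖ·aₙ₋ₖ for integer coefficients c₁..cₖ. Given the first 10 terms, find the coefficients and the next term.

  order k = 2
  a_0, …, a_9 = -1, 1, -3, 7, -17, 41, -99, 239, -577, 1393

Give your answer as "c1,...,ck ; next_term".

  a_2 = -2·1 + 1·-1 = -3
  a_3 = -2·-3 + 1·1 = 7
  a_4 = -2·7 + 1·-3 = -17
  a_5 = -2·-17 + 1·7 = 41
  a_6 = -2·41 + 1·-17 = -99
  a_7 = -2·-99 + 1·41 = 239
  a_8 = -2·239 + 1·-99 = -577
  a_9 = -2·-577 + 1·239 = 1393
  a_10 = -2·1393 + 1·-577 = -3363

-2,1 ; -3363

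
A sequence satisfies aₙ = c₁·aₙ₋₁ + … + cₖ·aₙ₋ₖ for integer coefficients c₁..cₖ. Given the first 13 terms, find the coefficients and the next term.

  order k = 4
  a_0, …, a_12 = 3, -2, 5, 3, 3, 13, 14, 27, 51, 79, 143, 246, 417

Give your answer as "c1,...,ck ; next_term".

  a_4 = 1·3 + 1·5 + 1·-2 + -1·3 = 3
  a_5 = 1·3 + 1·3 + 1·5 + -1·-2 = 13
  a_6 = 1·13 + 1·3 + 1·3 + -1·5 = 14
  a_7 = 1·14 + 1·13 + 1·3 + -1·3 = 27
  a_8 = 1·27 + 1·14 + 1·13 + -1·3 = 51
  a_9 = 1·51 + 1·27 + 1·14 + -1·13 = 79
  a_10 = 1·79 + 1·51 + 1·27 + -1·14 = 143
  a_11 = 1·143 + 1·79 + 1·51 + -1·27 = 246
  a_12 = 1·246 + 1·143 + 1·79 + -1·51 = 417
  a_13 = 1·417 + 1·246 + 1·143 + -1·79 = 727

1,1,1,-1 ; 727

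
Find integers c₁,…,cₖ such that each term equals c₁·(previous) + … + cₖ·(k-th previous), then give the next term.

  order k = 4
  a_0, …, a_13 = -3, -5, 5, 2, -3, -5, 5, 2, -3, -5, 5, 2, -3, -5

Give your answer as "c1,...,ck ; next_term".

0,0,0,1 ; 5

  a_4 = 0·2 + 0·5 + 0·-5 + 1·-3 = -3
  a_5 = 0·-3 + 0·2 + 0·5 + 1·-5 = -5
  a_6 = 0·-5 + 0·-3 + 0·2 + 1·5 = 5
  a_7 = 0·5 + 0·-5 + 0·-3 + 1·2 = 2
  a_8 = 0·2 + 0·5 + 0·-5 + 1·-3 = -3
  a_9 = 0·-3 + 0·2 + 0·5 + 1·-5 = -5
  a_10 = 0·-5 + 0·-3 + 0·2 + 1·5 = 5
  a_11 = 0·5 + 0·-5 + 0·-3 + 1·2 = 2
  a_12 = 0·2 + 0·5 + 0·-5 + 1·-3 = -3
  a_13 = 0·-3 + 0·2 + 0·5 + 1·-5 = -5
  a_14 = 0·-5 + 0·-3 + 0·2 + 1·5 = 5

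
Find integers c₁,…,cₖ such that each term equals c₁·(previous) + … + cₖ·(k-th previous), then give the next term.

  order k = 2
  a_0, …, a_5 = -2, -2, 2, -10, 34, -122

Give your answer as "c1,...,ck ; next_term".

  a_2 = -3·-2 + 2·-2 = 2
  a_3 = -3·2 + 2·-2 = -10
  a_4 = -3·-10 + 2·2 = 34
  a_5 = -3·34 + 2·-10 = -122
  a_6 = -3·-122 + 2·34 = 434

-3,2 ; 434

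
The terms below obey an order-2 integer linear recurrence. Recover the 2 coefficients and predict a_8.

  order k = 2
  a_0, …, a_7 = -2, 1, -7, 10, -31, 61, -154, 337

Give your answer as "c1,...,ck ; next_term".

-1,3 ; -799

  a_2 = -1·1 + 3·-2 = -7
  a_3 = -1·-7 + 3·1 = 10
  a_4 = -1·10 + 3·-7 = -31
  a_5 = -1·-31 + 3·10 = 61
  a_6 = -1·61 + 3·-31 = -154
  a_7 = -1·-154 + 3·61 = 337
  a_8 = -1·337 + 3·-154 = -799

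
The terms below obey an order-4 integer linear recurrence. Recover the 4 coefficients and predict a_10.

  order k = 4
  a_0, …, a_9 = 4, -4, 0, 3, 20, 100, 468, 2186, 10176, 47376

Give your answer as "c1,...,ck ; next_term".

  a_4 = 4·3 + 4·0 + -4·-4 + -2·4 = 20
  a_5 = 4·20 + 4·3 + -4·0 + -2·-4 = 100
  a_6 = 4·100 + 4·20 + -4·3 + -2·0 = 468
  a_7 = 4·468 + 4·100 + -4·20 + -2·3 = 2186
  a_8 = 4·2186 + 4·468 + -4·100 + -2·20 = 10176
  a_9 = 4·10176 + 4·2186 + -4·468 + -2·100 = 47376
  a_10 = 4·47376 + 4·10176 + -4·2186 + -2·468 = 220528

4,4,-4,-2 ; 220528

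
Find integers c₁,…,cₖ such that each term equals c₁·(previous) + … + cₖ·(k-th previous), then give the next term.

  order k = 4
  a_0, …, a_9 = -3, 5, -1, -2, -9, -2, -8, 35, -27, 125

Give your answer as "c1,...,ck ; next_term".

-1,2,-3,-2 ; -268

  a_4 = -1·-2 + 2·-1 + -3·5 + -2·-3 = -9
  a_5 = -1·-9 + 2·-2 + -3·-1 + -2·5 = -2
  a_6 = -1·-2 + 2·-9 + -3·-2 + -2·-1 = -8
  a_7 = -1·-8 + 2·-2 + -3·-9 + -2·-2 = 35
  a_8 = -1·35 + 2·-8 + -3·-2 + -2·-9 = -27
  a_9 = -1·-27 + 2·35 + -3·-8 + -2·-2 = 125
  a_10 = -1·125 + 2·-27 + -3·35 + -2·-8 = -268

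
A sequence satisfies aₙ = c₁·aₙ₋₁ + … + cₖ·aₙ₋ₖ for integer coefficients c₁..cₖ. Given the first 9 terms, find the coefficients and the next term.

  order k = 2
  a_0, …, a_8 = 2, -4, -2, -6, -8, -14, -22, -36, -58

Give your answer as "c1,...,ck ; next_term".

  a_2 = 1·-4 + 1·2 = -2
  a_3 = 1·-2 + 1·-4 = -6
  a_4 = 1·-6 + 1·-2 = -8
  a_5 = 1·-8 + 1·-6 = -14
  a_6 = 1·-14 + 1·-8 = -22
  a_7 = 1·-22 + 1·-14 = -36
  a_8 = 1·-36 + 1·-22 = -58
  a_9 = 1·-58 + 1·-36 = -94

1,1 ; -94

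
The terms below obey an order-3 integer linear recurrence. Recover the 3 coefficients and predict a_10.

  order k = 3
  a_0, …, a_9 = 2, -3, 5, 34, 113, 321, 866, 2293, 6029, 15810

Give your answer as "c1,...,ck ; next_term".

  a_3 = 4·5 + -4·-3 + 1·2 = 34
  a_4 = 4·34 + -4·5 + 1·-3 = 113
  a_5 = 4·113 + -4·34 + 1·5 = 321
  a_6 = 4·321 + -4·113 + 1·34 = 866
  a_7 = 4·866 + -4·321 + 1·113 = 2293
  a_8 = 4·2293 + -4·866 + 1·321 = 6029
  a_9 = 4·6029 + -4·2293 + 1·866 = 15810
  a_10 = 4·15810 + -4·6029 + 1·2293 = 41417

4,-4,1 ; 41417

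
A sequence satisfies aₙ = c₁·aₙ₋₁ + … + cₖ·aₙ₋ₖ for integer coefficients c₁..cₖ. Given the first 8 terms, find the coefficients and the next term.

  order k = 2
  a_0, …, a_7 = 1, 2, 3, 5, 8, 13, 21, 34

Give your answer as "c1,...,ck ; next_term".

  a_2 = 1·2 + 1·1 = 3
  a_3 = 1·3 + 1·2 = 5
  a_4 = 1·5 + 1·3 = 8
  a_5 = 1·8 + 1·5 = 13
  a_6 = 1·13 + 1·8 = 21
  a_7 = 1·21 + 1·13 = 34
  a_8 = 1·34 + 1·21 = 55

1,1 ; 55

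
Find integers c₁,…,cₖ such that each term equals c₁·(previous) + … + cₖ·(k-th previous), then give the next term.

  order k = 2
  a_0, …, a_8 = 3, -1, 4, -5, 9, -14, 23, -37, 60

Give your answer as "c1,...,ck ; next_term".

  a_2 = -1·-1 + 1·3 = 4
  a_3 = -1·4 + 1·-1 = -5
  a_4 = -1·-5 + 1·4 = 9
  a_5 = -1·9 + 1·-5 = -14
  a_6 = -1·-14 + 1·9 = 23
  a_7 = -1·23 + 1·-14 = -37
  a_8 = -1·-37 + 1·23 = 60
  a_9 = -1·60 + 1·-37 = -97

-1,1 ; -97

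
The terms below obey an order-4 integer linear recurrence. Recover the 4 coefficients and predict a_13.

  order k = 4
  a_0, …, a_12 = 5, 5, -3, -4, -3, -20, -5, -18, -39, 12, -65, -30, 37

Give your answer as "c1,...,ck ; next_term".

0,1,2,-2 ; -184

  a_4 = 0·-4 + 1·-3 + 2·5 + -2·5 = -3
  a_5 = 0·-3 + 1·-4 + 2·-3 + -2·5 = -20
  a_6 = 0·-20 + 1·-3 + 2·-4 + -2·-3 = -5
  a_7 = 0·-5 + 1·-20 + 2·-3 + -2·-4 = -18
  a_8 = 0·-18 + 1·-5 + 2·-20 + -2·-3 = -39
  a_9 = 0·-39 + 1·-18 + 2·-5 + -2·-20 = 12
  a_10 = 0·12 + 1·-39 + 2·-18 + -2·-5 = -65
  a_11 = 0·-65 + 1·12 + 2·-39 + -2·-18 = -30
  a_12 = 0·-30 + 1·-65 + 2·12 + -2·-39 = 37
  a_13 = 0·37 + 1·-30 + 2·-65 + -2·12 = -184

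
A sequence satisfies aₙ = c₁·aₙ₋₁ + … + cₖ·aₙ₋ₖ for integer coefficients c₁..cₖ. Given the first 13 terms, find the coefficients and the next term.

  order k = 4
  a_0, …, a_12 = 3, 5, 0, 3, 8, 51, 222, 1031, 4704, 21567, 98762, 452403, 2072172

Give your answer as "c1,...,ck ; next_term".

4,3,-2,2 ; 9491507

  a_4 = 4·3 + 3·0 + -2·5 + 2·3 = 8
  a_5 = 4·8 + 3·3 + -2·0 + 2·5 = 51
  a_6 = 4·51 + 3·8 + -2·3 + 2·0 = 222
  a_7 = 4·222 + 3·51 + -2·8 + 2·3 = 1031
  a_8 = 4·1031 + 3·222 + -2·51 + 2·8 = 4704
  a_9 = 4·4704 + 3·1031 + -2·222 + 2·51 = 21567
  a_10 = 4·21567 + 3·4704 + -2·1031 + 2·222 = 98762
  a_11 = 4·98762 + 3·21567 + -2·4704 + 2·1031 = 452403
  a_12 = 4·452403 + 3·98762 + -2·21567 + 2·4704 = 2072172
  a_13 = 4·2072172 + 3·452403 + -2·98762 + 2·21567 = 9491507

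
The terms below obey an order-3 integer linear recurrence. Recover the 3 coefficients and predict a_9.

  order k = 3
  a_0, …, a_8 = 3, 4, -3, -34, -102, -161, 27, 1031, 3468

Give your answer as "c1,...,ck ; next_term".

  a_3 = 3·-3 + -4·4 + -3·3 = -34
  a_4 = 3·-34 + -4·-3 + -3·4 = -102
  a_5 = 3·-102 + -4·-34 + -3·-3 = -161
  a_6 = 3·-161 + -4·-102 + -3·-34 = 27
  a_7 = 3·27 + -4·-161 + -3·-102 = 1031
  a_8 = 3·1031 + -4·27 + -3·-161 = 3468
  a_9 = 3·3468 + -4·1031 + -3·27 = 6199

3,-4,-3 ; 6199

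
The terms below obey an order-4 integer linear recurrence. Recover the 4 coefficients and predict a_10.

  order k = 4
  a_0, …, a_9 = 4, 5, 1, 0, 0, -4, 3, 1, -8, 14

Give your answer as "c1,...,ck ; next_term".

  a_4 = -1·0 + -1·1 + 1·5 + -1·4 = 0
  a_5 = -1·0 + -1·0 + 1·1 + -1·5 = -4
  a_6 = -1·-4 + -1·0 + 1·0 + -1·1 = 3
  a_7 = -1·3 + -1·-4 + 1·0 + -1·0 = 1
  a_8 = -1·1 + -1·3 + 1·-4 + -1·0 = -8
  a_9 = -1·-8 + -1·1 + 1·3 + -1·-4 = 14
  a_10 = -1·14 + -1·-8 + 1·1 + -1·3 = -8

-1,-1,1,-1 ; -8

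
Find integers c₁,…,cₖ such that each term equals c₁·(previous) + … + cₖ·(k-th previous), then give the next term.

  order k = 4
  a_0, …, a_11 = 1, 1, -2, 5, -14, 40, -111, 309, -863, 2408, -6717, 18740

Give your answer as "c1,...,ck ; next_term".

-2,1,-3,1 ; -52284

  a_4 = -2·5 + 1·-2 + -3·1 + 1·1 = -14
  a_5 = -2·-14 + 1·5 + -3·-2 + 1·1 = 40
  a_6 = -2·40 + 1·-14 + -3·5 + 1·-2 = -111
  a_7 = -2·-111 + 1·40 + -3·-14 + 1·5 = 309
  a_8 = -2·309 + 1·-111 + -3·40 + 1·-14 = -863
  a_9 = -2·-863 + 1·309 + -3·-111 + 1·40 = 2408
  a_10 = -2·2408 + 1·-863 + -3·309 + 1·-111 = -6717
  a_11 = -2·-6717 + 1·2408 + -3·-863 + 1·309 = 18740
  a_12 = -2·18740 + 1·-6717 + -3·2408 + 1·-863 = -52284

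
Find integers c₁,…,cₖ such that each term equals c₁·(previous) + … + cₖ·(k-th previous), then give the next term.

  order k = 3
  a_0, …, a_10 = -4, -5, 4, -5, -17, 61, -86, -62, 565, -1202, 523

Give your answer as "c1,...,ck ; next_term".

-2,-3,3 ; 4255

  a_3 = -2·4 + -3·-5 + 3·-4 = -5
  a_4 = -2·-5 + -3·4 + 3·-5 = -17
  a_5 = -2·-17 + -3·-5 + 3·4 = 61
  a_6 = -2·61 + -3·-17 + 3·-5 = -86
  a_7 = -2·-86 + -3·61 + 3·-17 = -62
  a_8 = -2·-62 + -3·-86 + 3·61 = 565
  a_9 = -2·565 + -3·-62 + 3·-86 = -1202
  a_10 = -2·-1202 + -3·565 + 3·-62 = 523
  a_11 = -2·523 + -3·-1202 + 3·565 = 4255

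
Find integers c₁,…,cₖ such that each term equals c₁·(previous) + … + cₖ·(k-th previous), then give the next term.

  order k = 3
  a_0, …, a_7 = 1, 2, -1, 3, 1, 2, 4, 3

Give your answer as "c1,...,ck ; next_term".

  a_3 = 0·-1 + 1·2 + 1·1 = 3
  a_4 = 0·3 + 1·-1 + 1·2 = 1
  a_5 = 0·1 + 1·3 + 1·-1 = 2
  a_6 = 0·2 + 1·1 + 1·3 = 4
  a_7 = 0·4 + 1·2 + 1·1 = 3
  a_8 = 0·3 + 1·4 + 1·2 = 6

0,1,1 ; 6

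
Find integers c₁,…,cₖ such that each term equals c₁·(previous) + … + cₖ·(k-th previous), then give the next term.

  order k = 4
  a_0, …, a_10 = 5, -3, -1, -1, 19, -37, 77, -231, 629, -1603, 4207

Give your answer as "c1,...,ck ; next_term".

-2,0,-4,1 ; -11161

  a_4 = -2·-1 + 0·-1 + -4·-3 + 1·5 = 19
  a_5 = -2·19 + 0·-1 + -4·-1 + 1·-3 = -37
  a_6 = -2·-37 + 0·19 + -4·-1 + 1·-1 = 77
  a_7 = -2·77 + 0·-37 + -4·19 + 1·-1 = -231
  a_8 = -2·-231 + 0·77 + -4·-37 + 1·19 = 629
  a_9 = -2·629 + 0·-231 + -4·77 + 1·-37 = -1603
  a_10 = -2·-1603 + 0·629 + -4·-231 + 1·77 = 4207
  a_11 = -2·4207 + 0·-1603 + -4·629 + 1·-231 = -11161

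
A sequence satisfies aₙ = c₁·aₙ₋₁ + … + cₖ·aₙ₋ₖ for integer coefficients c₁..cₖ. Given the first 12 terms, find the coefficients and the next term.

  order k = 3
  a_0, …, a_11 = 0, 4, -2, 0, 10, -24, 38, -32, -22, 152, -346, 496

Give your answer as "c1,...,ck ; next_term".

  a_3 = -2·-2 + -1·4 + 2·0 = 0
  a_4 = -2·0 + -1·-2 + 2·4 = 10
  a_5 = -2·10 + -1·0 + 2·-2 = -24
  a_6 = -2·-24 + -1·10 + 2·0 = 38
  a_7 = -2·38 + -1·-24 + 2·10 = -32
  a_8 = -2·-32 + -1·38 + 2·-24 = -22
  a_9 = -2·-22 + -1·-32 + 2·38 = 152
  a_10 = -2·152 + -1·-22 + 2·-32 = -346
  a_11 = -2·-346 + -1·152 + 2·-22 = 496
  a_12 = -2·496 + -1·-346 + 2·152 = -342

-2,-1,2 ; -342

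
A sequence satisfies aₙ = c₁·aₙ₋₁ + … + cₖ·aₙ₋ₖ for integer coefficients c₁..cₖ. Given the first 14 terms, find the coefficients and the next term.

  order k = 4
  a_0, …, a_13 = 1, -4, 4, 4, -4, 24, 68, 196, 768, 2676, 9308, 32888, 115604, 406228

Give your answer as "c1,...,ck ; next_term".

3,1,4,-4 ; 1428608

  a_4 = 3·4 + 1·4 + 4·-4 + -4·1 = -4
  a_5 = 3·-4 + 1·4 + 4·4 + -4·-4 = 24
  a_6 = 3·24 + 1·-4 + 4·4 + -4·4 = 68
  a_7 = 3·68 + 1·24 + 4·-4 + -4·4 = 196
  a_8 = 3·196 + 1·68 + 4·24 + -4·-4 = 768
  a_9 = 3·768 + 1·196 + 4·68 + -4·24 = 2676
  a_10 = 3·2676 + 1·768 + 4·196 + -4·68 = 9308
  a_11 = 3·9308 + 1·2676 + 4·768 + -4·196 = 32888
  a_12 = 3·32888 + 1·9308 + 4·2676 + -4·768 = 115604
  a_13 = 3·115604 + 1·32888 + 4·9308 + -4·2676 = 406228
  a_14 = 3·406228 + 1·115604 + 4·32888 + -4·9308 = 1428608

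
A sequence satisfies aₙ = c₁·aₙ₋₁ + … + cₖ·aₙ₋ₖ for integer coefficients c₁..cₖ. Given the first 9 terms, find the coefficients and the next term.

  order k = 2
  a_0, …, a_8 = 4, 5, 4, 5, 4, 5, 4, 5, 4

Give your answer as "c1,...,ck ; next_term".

  a_2 = 0·5 + 1·4 = 4
  a_3 = 0·4 + 1·5 = 5
  a_4 = 0·5 + 1·4 = 4
  a_5 = 0·4 + 1·5 = 5
  a_6 = 0·5 + 1·4 = 4
  a_7 = 0·4 + 1·5 = 5
  a_8 = 0·5 + 1·4 = 4
  a_9 = 0·4 + 1·5 = 5

0,1 ; 5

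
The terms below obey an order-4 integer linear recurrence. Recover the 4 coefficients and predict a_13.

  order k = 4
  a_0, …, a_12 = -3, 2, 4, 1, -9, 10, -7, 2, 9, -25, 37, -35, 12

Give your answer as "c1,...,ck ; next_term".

-2,-2,-1,-1 ; 34

  a_4 = -2·1 + -2·4 + -1·2 + -1·-3 = -9
  a_5 = -2·-9 + -2·1 + -1·4 + -1·2 = 10
  a_6 = -2·10 + -2·-9 + -1·1 + -1·4 = -7
  a_7 = -2·-7 + -2·10 + -1·-9 + -1·1 = 2
  a_8 = -2·2 + -2·-7 + -1·10 + -1·-9 = 9
  a_9 = -2·9 + -2·2 + -1·-7 + -1·10 = -25
  a_10 = -2·-25 + -2·9 + -1·2 + -1·-7 = 37
  a_11 = -2·37 + -2·-25 + -1·9 + -1·2 = -35
  a_12 = -2·-35 + -2·37 + -1·-25 + -1·9 = 12
  a_13 = -2·12 + -2·-35 + -1·37 + -1·-25 = 34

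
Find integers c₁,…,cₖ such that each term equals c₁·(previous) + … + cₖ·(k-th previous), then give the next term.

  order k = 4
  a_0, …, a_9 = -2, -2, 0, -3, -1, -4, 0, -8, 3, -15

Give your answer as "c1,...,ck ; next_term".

  a_4 = -1·-3 + 1·0 + 1·-2 + 1·-2 = -1
  a_5 = -1·-1 + 1·-3 + 1·0 + 1·-2 = -4
  a_6 = -1·-4 + 1·-1 + 1·-3 + 1·0 = 0
  a_7 = -1·0 + 1·-4 + 1·-1 + 1·-3 = -8
  a_8 = -1·-8 + 1·0 + 1·-4 + 1·-1 = 3
  a_9 = -1·3 + 1·-8 + 1·0 + 1·-4 = -15
  a_10 = -1·-15 + 1·3 + 1·-8 + 1·0 = 10

-1,1,1,1 ; 10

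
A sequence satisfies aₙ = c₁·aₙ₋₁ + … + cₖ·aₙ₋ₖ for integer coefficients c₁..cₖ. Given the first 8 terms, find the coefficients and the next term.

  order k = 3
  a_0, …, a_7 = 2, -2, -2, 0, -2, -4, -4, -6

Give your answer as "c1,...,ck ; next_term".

  a_3 = 1·-2 + 0·-2 + 1·2 = 0
  a_4 = 1·0 + 0·-2 + 1·-2 = -2
  a_5 = 1·-2 + 0·0 + 1·-2 = -4
  a_6 = 1·-4 + 0·-2 + 1·0 = -4
  a_7 = 1·-4 + 0·-4 + 1·-2 = -6
  a_8 = 1·-6 + 0·-4 + 1·-4 = -10

1,0,1 ; -10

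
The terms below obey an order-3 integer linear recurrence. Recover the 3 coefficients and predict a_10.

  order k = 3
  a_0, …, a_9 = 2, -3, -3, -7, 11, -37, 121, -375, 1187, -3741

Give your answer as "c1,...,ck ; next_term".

-2,3,-2 ; 11793

  a_3 = -2·-3 + 3·-3 + -2·2 = -7
  a_4 = -2·-7 + 3·-3 + -2·-3 = 11
  a_5 = -2·11 + 3·-7 + -2·-3 = -37
  a_6 = -2·-37 + 3·11 + -2·-7 = 121
  a_7 = -2·121 + 3·-37 + -2·11 = -375
  a_8 = -2·-375 + 3·121 + -2·-37 = 1187
  a_9 = -2·1187 + 3·-375 + -2·121 = -3741
  a_10 = -2·-3741 + 3·1187 + -2·-375 = 11793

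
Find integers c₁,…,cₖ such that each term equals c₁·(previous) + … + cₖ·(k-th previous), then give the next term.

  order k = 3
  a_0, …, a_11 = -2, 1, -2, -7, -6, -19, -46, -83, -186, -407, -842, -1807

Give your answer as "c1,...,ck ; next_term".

1,1,3 ; -3870

  a_3 = 1·-2 + 1·1 + 3·-2 = -7
  a_4 = 1·-7 + 1·-2 + 3·1 = -6
  a_5 = 1·-6 + 1·-7 + 3·-2 = -19
  a_6 = 1·-19 + 1·-6 + 3·-7 = -46
  a_7 = 1·-46 + 1·-19 + 3·-6 = -83
  a_8 = 1·-83 + 1·-46 + 3·-19 = -186
  a_9 = 1·-186 + 1·-83 + 3·-46 = -407
  a_10 = 1·-407 + 1·-186 + 3·-83 = -842
  a_11 = 1·-842 + 1·-407 + 3·-186 = -1807
  a_12 = 1·-1807 + 1·-842 + 3·-407 = -3870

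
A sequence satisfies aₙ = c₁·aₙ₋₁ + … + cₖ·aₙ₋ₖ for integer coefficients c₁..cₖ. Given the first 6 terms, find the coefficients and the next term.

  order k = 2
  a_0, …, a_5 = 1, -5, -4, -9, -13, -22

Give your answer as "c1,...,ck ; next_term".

1,1 ; -35

  a_2 = 1·-5 + 1·1 = -4
  a_3 = 1·-4 + 1·-5 = -9
  a_4 = 1·-9 + 1·-4 = -13
  a_5 = 1·-13 + 1·-9 = -22
  a_6 = 1·-22 + 1·-13 = -35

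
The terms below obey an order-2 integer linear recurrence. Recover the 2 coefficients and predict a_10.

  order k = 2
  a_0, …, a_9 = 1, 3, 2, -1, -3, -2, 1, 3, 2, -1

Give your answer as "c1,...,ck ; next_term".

1,-1 ; -3

  a_2 = 1·3 + -1·1 = 2
  a_3 = 1·2 + -1·3 = -1
  a_4 = 1·-1 + -1·2 = -3
  a_5 = 1·-3 + -1·-1 = -2
  a_6 = 1·-2 + -1·-3 = 1
  a_7 = 1·1 + -1·-2 = 3
  a_8 = 1·3 + -1·1 = 2
  a_9 = 1·2 + -1·3 = -1
  a_10 = 1·-1 + -1·2 = -3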